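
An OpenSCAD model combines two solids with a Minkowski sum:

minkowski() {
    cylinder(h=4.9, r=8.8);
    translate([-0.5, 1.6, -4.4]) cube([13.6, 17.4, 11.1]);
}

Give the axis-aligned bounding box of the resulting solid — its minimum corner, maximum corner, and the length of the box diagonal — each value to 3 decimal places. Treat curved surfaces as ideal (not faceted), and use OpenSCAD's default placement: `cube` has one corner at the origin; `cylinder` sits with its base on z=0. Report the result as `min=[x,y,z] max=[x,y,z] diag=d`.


min=[-9.300,-7.200,-4.400] max=[21.900,27.800,11.600] diag=49.542

A = translate([-0.5, 1.6, -4.4]) cube([13.6, 17.4, 11.1]) → bbox [-0.5,1.6,-4.4] .. [13.1,19,6.7]
B = cylinder(h=4.9, r=8.8) → bbox [-8.8,-8.8,0] .. [8.8,8.8,4.9]
lo = A.lo+B.lo = [-0.5-8.8, 1.6-8.8, -4.4+0] = [-9.300,-7.200,-4.400]
hi = A.hi+B.hi = [13.1+8.8, 19+8.8, 6.7+4.9] = [21.900,27.800,11.600]
diag = √(31.2²+35²+16²) = √2454.44 = 49.542


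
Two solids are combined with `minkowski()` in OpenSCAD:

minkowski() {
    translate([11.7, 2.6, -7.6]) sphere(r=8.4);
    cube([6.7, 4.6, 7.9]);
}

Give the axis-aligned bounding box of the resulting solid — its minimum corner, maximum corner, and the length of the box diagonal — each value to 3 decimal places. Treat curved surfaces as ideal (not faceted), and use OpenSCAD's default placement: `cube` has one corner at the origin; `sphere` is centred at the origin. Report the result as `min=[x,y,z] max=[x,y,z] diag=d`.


min=[3.300,-5.800,-16.000] max=[26.800,15.600,8.700] diag=40.253

A = translate([11.7, 2.6, -7.6]) sphere(r=8.4) → bbox [3.3,-5.8,-16] .. [20.1,11,0.8]
B = cube([6.7, 4.6, 7.9]) → bbox [0,0,0] .. [6.7,4.6,7.9]
lo = A.lo+B.lo = [3.3+0, -5.8+0, -16+0] = [3.300,-5.800,-16.000]
hi = A.hi+B.hi = [20.1+6.7, 11+4.6, 0.8+7.9] = [26.800,15.600,8.700]
diag = √(23.5²+21.4²+24.7²) = √1620.3 = 40.253


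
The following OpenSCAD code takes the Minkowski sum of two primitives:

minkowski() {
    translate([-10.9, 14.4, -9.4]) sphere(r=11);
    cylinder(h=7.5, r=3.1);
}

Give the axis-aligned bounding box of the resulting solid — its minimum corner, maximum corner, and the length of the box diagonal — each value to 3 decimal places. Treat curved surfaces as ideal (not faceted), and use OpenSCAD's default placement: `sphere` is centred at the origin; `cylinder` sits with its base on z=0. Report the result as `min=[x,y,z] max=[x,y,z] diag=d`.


A = translate([-10.9, 14.4, -9.4]) sphere(r=11) → bbox [-21.9,3.4,-20.4] .. [0.1,25.4,1.6]
B = cylinder(h=7.5, r=3.1) → bbox [-3.1,-3.1,0] .. [3.1,3.1,7.5]
lo = A.lo+B.lo = [-21.9-3.1, 3.4-3.1, -20.4+0] = [-25.000,0.300,-20.400]
hi = A.hi+B.hi = [0.1+3.1, 25.4+3.1, 1.6+7.5] = [3.200,28.500,9.100]
diag = √(28.2²+28.2²+29.5²) = √2460.73 = 49.606

min=[-25.000,0.300,-20.400] max=[3.200,28.500,9.100] diag=49.606


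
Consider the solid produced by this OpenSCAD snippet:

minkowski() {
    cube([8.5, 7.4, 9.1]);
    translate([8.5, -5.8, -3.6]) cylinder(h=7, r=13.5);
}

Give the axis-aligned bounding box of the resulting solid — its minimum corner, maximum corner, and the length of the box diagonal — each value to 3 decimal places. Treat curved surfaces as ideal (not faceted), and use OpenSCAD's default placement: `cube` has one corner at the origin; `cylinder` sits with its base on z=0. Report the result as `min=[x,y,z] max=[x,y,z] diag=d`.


min=[-5.000,-19.300,-3.600] max=[30.500,15.100,12.500] diag=51.989

A = translate([8.5, -5.8, -3.6]) cylinder(h=7, r=13.5) → bbox [-5,-19.3,-3.6] .. [22,7.7,3.4]
B = cube([8.5, 7.4, 9.1]) → bbox [0,0,0] .. [8.5,7.4,9.1]
lo = A.lo+B.lo = [-5+0, -19.3+0, -3.6+0] = [-5.000,-19.300,-3.600]
hi = A.hi+B.hi = [22+8.5, 7.7+7.4, 3.4+9.1] = [30.500,15.100,12.500]
diag = √(35.5²+34.4²+16.1²) = √2702.82 = 51.989


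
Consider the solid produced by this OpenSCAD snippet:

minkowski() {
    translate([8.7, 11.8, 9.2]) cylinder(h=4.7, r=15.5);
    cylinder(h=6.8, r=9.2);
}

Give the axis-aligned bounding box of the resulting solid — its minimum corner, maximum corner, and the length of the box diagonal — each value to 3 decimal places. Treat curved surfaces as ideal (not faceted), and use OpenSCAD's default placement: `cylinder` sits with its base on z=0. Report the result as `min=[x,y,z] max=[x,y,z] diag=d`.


A = translate([8.7, 11.8, 9.2]) cylinder(h=4.7, r=15.5) → bbox [-6.8,-3.7,9.2] .. [24.2,27.3,13.9]
B = cylinder(h=6.8, r=9.2) → bbox [-9.2,-9.2,0] .. [9.2,9.2,6.8]
lo = A.lo+B.lo = [-6.8-9.2, -3.7-9.2, 9.2+0] = [-16.000,-12.900,9.200]
hi = A.hi+B.hi = [24.2+9.2, 27.3+9.2, 13.9+6.8] = [33.400,36.500,20.700]
diag = √(49.4²+49.4²+11.5²) = √5012.97 = 70.802

min=[-16.000,-12.900,9.200] max=[33.400,36.500,20.700] diag=70.802


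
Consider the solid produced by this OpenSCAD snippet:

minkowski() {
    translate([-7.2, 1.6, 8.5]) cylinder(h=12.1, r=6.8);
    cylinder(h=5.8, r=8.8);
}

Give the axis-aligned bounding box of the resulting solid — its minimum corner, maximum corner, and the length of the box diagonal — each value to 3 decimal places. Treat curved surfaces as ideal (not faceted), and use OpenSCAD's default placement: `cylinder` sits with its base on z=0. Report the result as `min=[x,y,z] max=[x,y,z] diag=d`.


min=[-22.800,-14.000,8.500] max=[8.400,17.200,26.400] diag=47.616

A = translate([-7.2, 1.6, 8.5]) cylinder(h=12.1, r=6.8) → bbox [-14,-5.2,8.5] .. [-0.4,8.4,20.6]
B = cylinder(h=5.8, r=8.8) → bbox [-8.8,-8.8,0] .. [8.8,8.8,5.8]
lo = A.lo+B.lo = [-14-8.8, -5.2-8.8, 8.5+0] = [-22.800,-14.000,8.500]
hi = A.hi+B.hi = [-0.4+8.8, 8.4+8.8, 20.6+5.8] = [8.400,17.200,26.400]
diag = √(31.2²+31.2²+17.9²) = √2267.29 = 47.616


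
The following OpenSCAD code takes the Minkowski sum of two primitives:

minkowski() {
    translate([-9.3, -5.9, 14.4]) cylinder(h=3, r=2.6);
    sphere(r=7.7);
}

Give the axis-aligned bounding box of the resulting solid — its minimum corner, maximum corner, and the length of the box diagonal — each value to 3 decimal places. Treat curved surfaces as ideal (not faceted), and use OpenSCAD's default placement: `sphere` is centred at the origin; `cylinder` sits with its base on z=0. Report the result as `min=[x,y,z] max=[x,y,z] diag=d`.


A = translate([-9.3, -5.9, 14.4]) cylinder(h=3, r=2.6) → bbox [-11.9,-8.5,14.4] .. [-6.7,-3.3,17.4]
B = sphere(r=7.7) → bbox [-7.7,-7.7,-7.7] .. [7.7,7.7,7.7]
lo = A.lo+B.lo = [-11.9-7.7, -8.5-7.7, 14.4-7.7] = [-19.600,-16.200,6.700]
hi = A.hi+B.hi = [-6.7+7.7, -3.3+7.7, 17.4+7.7] = [1.000,4.400,25.100]
diag = √(20.6²+20.6²+18.4²) = √1187.28 = 34.457

min=[-19.600,-16.200,6.700] max=[1.000,4.400,25.100] diag=34.457


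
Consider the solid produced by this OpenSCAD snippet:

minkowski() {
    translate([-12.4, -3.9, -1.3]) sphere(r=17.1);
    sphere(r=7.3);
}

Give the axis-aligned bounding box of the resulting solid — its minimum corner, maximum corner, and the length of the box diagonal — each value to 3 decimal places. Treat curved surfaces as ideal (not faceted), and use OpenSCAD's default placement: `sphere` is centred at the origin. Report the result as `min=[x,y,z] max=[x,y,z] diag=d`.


min=[-36.800,-28.300,-25.700] max=[12.000,20.500,23.100] diag=84.524

A = translate([-12.4, -3.9, -1.3]) sphere(r=17.1) → bbox [-29.5,-21,-18.4] .. [4.7,13.2,15.8]
B = sphere(r=7.3) → bbox [-7.3,-7.3,-7.3] .. [7.3,7.3,7.3]
lo = A.lo+B.lo = [-29.5-7.3, -21-7.3, -18.4-7.3] = [-36.800,-28.300,-25.700]
hi = A.hi+B.hi = [4.7+7.3, 13.2+7.3, 15.8+7.3] = [12.000,20.500,23.100]
diag = √(48.8²+48.8²+48.8²) = √7144.32 = 84.524


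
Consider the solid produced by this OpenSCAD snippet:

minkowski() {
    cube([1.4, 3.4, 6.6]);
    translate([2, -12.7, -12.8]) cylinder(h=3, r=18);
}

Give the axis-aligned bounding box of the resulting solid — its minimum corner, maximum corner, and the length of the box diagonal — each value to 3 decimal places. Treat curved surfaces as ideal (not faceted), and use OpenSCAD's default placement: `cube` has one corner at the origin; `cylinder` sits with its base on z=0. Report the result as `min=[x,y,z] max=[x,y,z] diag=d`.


A = translate([2, -12.7, -12.8]) cylinder(h=3, r=18) → bbox [-16,-30.7,-12.8] .. [20,5.3,-9.8]
B = cube([1.4, 3.4, 6.6]) → bbox [0,0,0] .. [1.4,3.4,6.6]
lo = A.lo+B.lo = [-16+0, -30.7+0, -12.8+0] = [-16.000,-30.700,-12.800]
hi = A.hi+B.hi = [20+1.4, 5.3+3.4, -9.8+6.6] = [21.400,8.700,-3.200]
diag = √(37.4²+39.4²+9.6²) = √3043.28 = 55.166

min=[-16.000,-30.700,-12.800] max=[21.400,8.700,-3.200] diag=55.166


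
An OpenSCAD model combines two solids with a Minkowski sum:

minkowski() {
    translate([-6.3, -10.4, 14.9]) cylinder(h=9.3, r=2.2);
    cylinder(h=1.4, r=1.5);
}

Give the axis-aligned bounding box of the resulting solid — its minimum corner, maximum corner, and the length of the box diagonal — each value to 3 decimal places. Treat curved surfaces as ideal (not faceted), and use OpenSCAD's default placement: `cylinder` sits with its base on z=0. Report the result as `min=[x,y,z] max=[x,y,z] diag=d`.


A = translate([-6.3, -10.4, 14.9]) cylinder(h=9.3, r=2.2) → bbox [-8.5,-12.6,14.9] .. [-4.1,-8.2,24.2]
B = cylinder(h=1.4, r=1.5) → bbox [-1.5,-1.5,0] .. [1.5,1.5,1.4]
lo = A.lo+B.lo = [-8.5-1.5, -12.6-1.5, 14.9+0] = [-10.000,-14.100,14.900]
hi = A.hi+B.hi = [-4.1+1.5, -8.2+1.5, 24.2+1.4] = [-2.600,-6.700,25.600]
diag = √(7.4²+7.4²+10.7²) = √224.01 = 14.967

min=[-10.000,-14.100,14.900] max=[-2.600,-6.700,25.600] diag=14.967


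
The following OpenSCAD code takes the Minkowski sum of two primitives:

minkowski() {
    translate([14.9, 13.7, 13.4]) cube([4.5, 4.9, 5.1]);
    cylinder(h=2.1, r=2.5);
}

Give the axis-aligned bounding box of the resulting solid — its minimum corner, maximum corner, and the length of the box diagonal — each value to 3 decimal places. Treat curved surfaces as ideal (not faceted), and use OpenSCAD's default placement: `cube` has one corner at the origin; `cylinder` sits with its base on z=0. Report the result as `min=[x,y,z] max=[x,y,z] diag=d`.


A = translate([14.9, 13.7, 13.4]) cube([4.5, 4.9, 5.1]) → bbox [14.9,13.7,13.4] .. [19.4,18.6,18.5]
B = cylinder(h=2.1, r=2.5) → bbox [-2.5,-2.5,0] .. [2.5,2.5,2.1]
lo = A.lo+B.lo = [14.9-2.5, 13.7-2.5, 13.4+0] = [12.400,11.200,13.400]
hi = A.hi+B.hi = [19.4+2.5, 18.6+2.5, 18.5+2.1] = [21.900,21.100,20.600]
diag = √(9.5²+9.9²+7.2²) = √240.1 = 15.495

min=[12.400,11.200,13.400] max=[21.900,21.100,20.600] diag=15.495


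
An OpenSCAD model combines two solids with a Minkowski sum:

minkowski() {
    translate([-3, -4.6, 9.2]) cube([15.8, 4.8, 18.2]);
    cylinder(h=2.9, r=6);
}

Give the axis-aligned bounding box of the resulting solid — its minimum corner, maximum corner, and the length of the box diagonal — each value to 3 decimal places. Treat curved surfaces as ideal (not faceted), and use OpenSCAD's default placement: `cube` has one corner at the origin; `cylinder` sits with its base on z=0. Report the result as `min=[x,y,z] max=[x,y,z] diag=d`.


A = translate([-3, -4.6, 9.2]) cube([15.8, 4.8, 18.2]) → bbox [-3,-4.6,9.2] .. [12.8,0.2,27.4]
B = cylinder(h=2.9, r=6) → bbox [-6,-6,0] .. [6,6,2.9]
lo = A.lo+B.lo = [-3-6, -4.6-6, 9.2+0] = [-9.000,-10.600,9.200]
hi = A.hi+B.hi = [12.8+6, 0.2+6, 27.4+2.9] = [18.800,6.200,30.300]
diag = √(27.8²+16.8²+21.1²) = √1500.29 = 38.734

min=[-9.000,-10.600,9.200] max=[18.800,6.200,30.300] diag=38.734


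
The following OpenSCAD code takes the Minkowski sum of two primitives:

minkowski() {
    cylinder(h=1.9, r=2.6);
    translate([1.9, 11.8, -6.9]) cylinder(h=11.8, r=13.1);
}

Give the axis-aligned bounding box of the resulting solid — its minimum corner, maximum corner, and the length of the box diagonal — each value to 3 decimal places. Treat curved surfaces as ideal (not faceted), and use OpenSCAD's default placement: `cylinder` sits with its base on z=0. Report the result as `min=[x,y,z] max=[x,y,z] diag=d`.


min=[-13.800,-3.900,-6.900] max=[17.600,27.500,6.800] diag=46.472

A = translate([1.9, 11.8, -6.9]) cylinder(h=11.8, r=13.1) → bbox [-11.2,-1.3,-6.9] .. [15,24.9,4.9]
B = cylinder(h=1.9, r=2.6) → bbox [-2.6,-2.6,0] .. [2.6,2.6,1.9]
lo = A.lo+B.lo = [-11.2-2.6, -1.3-2.6, -6.9+0] = [-13.800,-3.900,-6.900]
hi = A.hi+B.hi = [15+2.6, 24.9+2.6, 4.9+1.9] = [17.600,27.500,6.800]
diag = √(31.4²+31.4²+13.7²) = √2159.61 = 46.472


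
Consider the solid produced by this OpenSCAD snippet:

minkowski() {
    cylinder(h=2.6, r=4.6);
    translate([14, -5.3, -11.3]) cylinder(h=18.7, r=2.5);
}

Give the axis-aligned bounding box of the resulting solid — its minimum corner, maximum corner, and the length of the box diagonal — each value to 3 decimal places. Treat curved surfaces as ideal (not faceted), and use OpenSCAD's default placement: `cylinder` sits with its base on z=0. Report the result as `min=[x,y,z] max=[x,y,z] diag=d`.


A = translate([14, -5.3, -11.3]) cylinder(h=18.7, r=2.5) → bbox [11.5,-7.8,-11.3] .. [16.5,-2.8,7.4]
B = cylinder(h=2.6, r=4.6) → bbox [-4.6,-4.6,0] .. [4.6,4.6,2.6]
lo = A.lo+B.lo = [11.5-4.6, -7.8-4.6, -11.3+0] = [6.900,-12.400,-11.300]
hi = A.hi+B.hi = [16.5+4.6, -2.8+4.6, 7.4+2.6] = [21.100,1.800,10.000]
diag = √(14.2²+14.2²+21.3²) = √856.97 = 29.274

min=[6.900,-12.400,-11.300] max=[21.100,1.800,10.000] diag=29.274


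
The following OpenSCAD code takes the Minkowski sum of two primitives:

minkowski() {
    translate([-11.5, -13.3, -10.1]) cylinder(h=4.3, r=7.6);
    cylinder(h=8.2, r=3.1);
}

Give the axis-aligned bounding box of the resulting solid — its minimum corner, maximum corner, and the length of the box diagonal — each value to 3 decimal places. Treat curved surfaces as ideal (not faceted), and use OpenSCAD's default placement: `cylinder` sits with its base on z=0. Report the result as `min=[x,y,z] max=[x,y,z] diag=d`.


A = translate([-11.5, -13.3, -10.1]) cylinder(h=4.3, r=7.6) → bbox [-19.1,-20.9,-10.1] .. [-3.9,-5.7,-5.8]
B = cylinder(h=8.2, r=3.1) → bbox [-3.1,-3.1,0] .. [3.1,3.1,8.2]
lo = A.lo+B.lo = [-19.1-3.1, -20.9-3.1, -10.1+0] = [-22.200,-24.000,-10.100]
hi = A.hi+B.hi = [-3.9+3.1, -5.7+3.1, -5.8+8.2] = [-0.800,-2.600,2.400]
diag = √(21.4²+21.4²+12.5²) = √1072.17 = 32.744

min=[-22.200,-24.000,-10.100] max=[-0.800,-2.600,2.400] diag=32.744


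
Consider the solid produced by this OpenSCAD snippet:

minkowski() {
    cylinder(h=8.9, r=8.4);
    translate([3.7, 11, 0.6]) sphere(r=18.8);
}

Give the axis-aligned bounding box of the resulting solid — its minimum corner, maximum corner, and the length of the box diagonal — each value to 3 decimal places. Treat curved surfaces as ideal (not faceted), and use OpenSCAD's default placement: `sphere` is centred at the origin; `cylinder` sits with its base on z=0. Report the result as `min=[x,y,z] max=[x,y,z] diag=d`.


min=[-23.500,-16.200,-18.200] max=[30.900,38.200,28.300] diag=89.894

A = translate([3.7, 11, 0.6]) sphere(r=18.8) → bbox [-15.1,-7.8,-18.2] .. [22.5,29.8,19.4]
B = cylinder(h=8.9, r=8.4) → bbox [-8.4,-8.4,0] .. [8.4,8.4,8.9]
lo = A.lo+B.lo = [-15.1-8.4, -7.8-8.4, -18.2+0] = [-23.500,-16.200,-18.200]
hi = A.hi+B.hi = [22.5+8.4, 29.8+8.4, 19.4+8.9] = [30.900,38.200,28.300]
diag = √(54.4²+54.4²+46.5²) = √8080.97 = 89.894


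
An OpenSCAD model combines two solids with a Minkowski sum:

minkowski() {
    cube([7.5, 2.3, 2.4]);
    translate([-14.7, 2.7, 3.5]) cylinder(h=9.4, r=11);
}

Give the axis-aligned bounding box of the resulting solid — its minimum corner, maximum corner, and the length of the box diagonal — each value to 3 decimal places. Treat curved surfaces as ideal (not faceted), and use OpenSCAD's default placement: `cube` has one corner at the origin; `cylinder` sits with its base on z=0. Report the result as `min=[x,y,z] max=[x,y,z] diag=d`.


min=[-25.700,-8.300,3.500] max=[3.800,16.000,15.300] diag=40.000

A = translate([-14.7, 2.7, 3.5]) cylinder(h=9.4, r=11) → bbox [-25.7,-8.3,3.5] .. [-3.7,13.7,12.9]
B = cube([7.5, 2.3, 2.4]) → bbox [0,0,0] .. [7.5,2.3,2.4]
lo = A.lo+B.lo = [-25.7+0, -8.3+0, 3.5+0] = [-25.700,-8.300,3.500]
hi = A.hi+B.hi = [-3.7+7.5, 13.7+2.3, 12.9+2.4] = [3.800,16.000,15.300]
diag = √(29.5²+24.3²+11.8²) = √1599.98 = 40.000


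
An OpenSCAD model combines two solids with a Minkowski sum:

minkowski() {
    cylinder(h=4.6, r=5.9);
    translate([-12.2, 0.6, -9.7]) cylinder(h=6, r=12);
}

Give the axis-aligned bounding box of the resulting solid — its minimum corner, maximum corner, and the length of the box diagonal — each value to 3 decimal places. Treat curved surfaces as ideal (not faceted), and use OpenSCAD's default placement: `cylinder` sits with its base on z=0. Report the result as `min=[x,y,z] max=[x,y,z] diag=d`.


min=[-30.100,-17.300,-9.700] max=[5.700,18.500,0.900] diag=51.727

A = translate([-12.2, 0.6, -9.7]) cylinder(h=6, r=12) → bbox [-24.2,-11.4,-9.7] .. [-0.2,12.6,-3.7]
B = cylinder(h=4.6, r=5.9) → bbox [-5.9,-5.9,0] .. [5.9,5.9,4.6]
lo = A.lo+B.lo = [-24.2-5.9, -11.4-5.9, -9.7+0] = [-30.100,-17.300,-9.700]
hi = A.hi+B.hi = [-0.2+5.9, 12.6+5.9, -3.7+4.6] = [5.700,18.500,0.900]
diag = √(35.8²+35.8²+10.6²) = √2675.64 = 51.727


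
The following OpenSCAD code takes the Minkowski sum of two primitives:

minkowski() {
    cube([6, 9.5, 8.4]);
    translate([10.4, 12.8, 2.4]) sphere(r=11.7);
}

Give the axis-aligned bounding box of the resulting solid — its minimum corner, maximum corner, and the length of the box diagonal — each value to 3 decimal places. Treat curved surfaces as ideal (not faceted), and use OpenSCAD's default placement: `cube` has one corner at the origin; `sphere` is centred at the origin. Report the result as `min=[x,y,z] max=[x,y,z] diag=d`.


A = translate([10.4, 12.8, 2.4]) sphere(r=11.7) → bbox [-1.3,1.1,-9.3] .. [22.1,24.5,14.1]
B = cube([6, 9.5, 8.4]) → bbox [0,0,0] .. [6,9.5,8.4]
lo = A.lo+B.lo = [-1.3+0, 1.1+0, -9.3+0] = [-1.300,1.100,-9.300]
hi = A.hi+B.hi = [22.1+6, 24.5+9.5, 14.1+8.4] = [28.100,34.000,22.500]
diag = √(29.4²+32.9²+31.8²) = √2958.01 = 54.388

min=[-1.300,1.100,-9.300] max=[28.100,34.000,22.500] diag=54.388


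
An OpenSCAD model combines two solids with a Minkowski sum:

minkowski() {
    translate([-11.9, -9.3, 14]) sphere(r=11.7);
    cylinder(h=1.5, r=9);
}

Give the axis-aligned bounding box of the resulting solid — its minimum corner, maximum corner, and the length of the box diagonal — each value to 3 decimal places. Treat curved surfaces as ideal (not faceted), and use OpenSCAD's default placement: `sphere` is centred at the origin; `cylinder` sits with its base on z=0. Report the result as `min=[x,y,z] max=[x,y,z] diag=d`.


A = translate([-11.9, -9.3, 14]) sphere(r=11.7) → bbox [-23.6,-21,2.3] .. [-0.2,2.4,25.7]
B = cylinder(h=1.5, r=9) → bbox [-9,-9,0] .. [9,9,1.5]
lo = A.lo+B.lo = [-23.6-9, -21-9, 2.3+0] = [-32.600,-30.000,2.300]
hi = A.hi+B.hi = [-0.2+9, 2.4+9, 25.7+1.5] = [8.800,11.400,27.200]
diag = √(41.4²+41.4²+24.9²) = √4047.93 = 63.623

min=[-32.600,-30.000,2.300] max=[8.800,11.400,27.200] diag=63.623


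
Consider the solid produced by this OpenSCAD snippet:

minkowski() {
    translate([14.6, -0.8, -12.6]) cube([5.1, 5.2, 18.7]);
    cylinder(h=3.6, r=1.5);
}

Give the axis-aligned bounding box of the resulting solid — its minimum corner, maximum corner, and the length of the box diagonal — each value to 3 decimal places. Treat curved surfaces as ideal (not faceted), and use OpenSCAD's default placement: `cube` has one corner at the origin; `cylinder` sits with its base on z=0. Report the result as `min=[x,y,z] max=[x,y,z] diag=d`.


min=[13.100,-2.300,-12.600] max=[21.200,5.900,9.700] diag=25.103

A = translate([14.6, -0.8, -12.6]) cube([5.1, 5.2, 18.7]) → bbox [14.6,-0.8,-12.6] .. [19.7,4.4,6.1]
B = cylinder(h=3.6, r=1.5) → bbox [-1.5,-1.5,0] .. [1.5,1.5,3.6]
lo = A.lo+B.lo = [14.6-1.5, -0.8-1.5, -12.6+0] = [13.100,-2.300,-12.600]
hi = A.hi+B.hi = [19.7+1.5, 4.4+1.5, 6.1+3.6] = [21.200,5.900,9.700]
diag = √(8.1²+8.2²+22.3²) = √630.14 = 25.103


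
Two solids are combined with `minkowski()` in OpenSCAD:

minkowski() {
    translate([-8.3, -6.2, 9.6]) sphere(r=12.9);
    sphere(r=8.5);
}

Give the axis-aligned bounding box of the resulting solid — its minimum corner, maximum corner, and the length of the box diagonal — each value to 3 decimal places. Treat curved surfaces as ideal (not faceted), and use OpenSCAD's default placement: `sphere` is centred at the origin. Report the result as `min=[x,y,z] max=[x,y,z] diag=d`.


A = translate([-8.3, -6.2, 9.6]) sphere(r=12.9) → bbox [-21.2,-19.1,-3.3] .. [4.6,6.7,22.5]
B = sphere(r=8.5) → bbox [-8.5,-8.5,-8.5] .. [8.5,8.5,8.5]
lo = A.lo+B.lo = [-21.2-8.5, -19.1-8.5, -3.3-8.5] = [-29.700,-27.600,-11.800]
hi = A.hi+B.hi = [4.6+8.5, 6.7+8.5, 22.5+8.5] = [13.100,15.200,31.000]
diag = √(42.8²+42.8²+42.8²) = √5495.52 = 74.132

min=[-29.700,-27.600,-11.800] max=[13.100,15.200,31.000] diag=74.132


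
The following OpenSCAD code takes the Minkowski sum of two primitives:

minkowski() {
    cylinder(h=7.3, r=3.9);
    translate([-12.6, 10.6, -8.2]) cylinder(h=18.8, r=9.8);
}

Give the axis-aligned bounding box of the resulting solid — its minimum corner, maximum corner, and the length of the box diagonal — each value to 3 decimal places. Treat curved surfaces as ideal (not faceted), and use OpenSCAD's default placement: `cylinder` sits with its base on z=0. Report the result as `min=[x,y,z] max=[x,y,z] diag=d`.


A = translate([-12.6, 10.6, -8.2]) cylinder(h=18.8, r=9.8) → bbox [-22.4,0.8,-8.2] .. [-2.8,20.4,10.6]
B = cylinder(h=7.3, r=3.9) → bbox [-3.9,-3.9,0] .. [3.9,3.9,7.3]
lo = A.lo+B.lo = [-22.4-3.9, 0.8-3.9, -8.2+0] = [-26.300,-3.100,-8.200]
hi = A.hi+B.hi = [-2.8+3.9, 20.4+3.9, 10.6+7.3] = [1.100,24.300,17.900]
diag = √(27.4²+27.4²+26.1²) = √2182.73 = 46.720

min=[-26.300,-3.100,-8.200] max=[1.100,24.300,17.900] diag=46.720


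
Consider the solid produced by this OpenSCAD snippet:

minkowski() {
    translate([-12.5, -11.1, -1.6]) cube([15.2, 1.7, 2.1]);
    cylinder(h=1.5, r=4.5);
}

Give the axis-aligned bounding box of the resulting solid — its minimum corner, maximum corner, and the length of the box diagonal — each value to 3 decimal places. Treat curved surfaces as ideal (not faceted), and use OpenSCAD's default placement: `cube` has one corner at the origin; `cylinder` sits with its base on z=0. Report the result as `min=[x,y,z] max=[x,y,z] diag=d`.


A = translate([-12.5, -11.1, -1.6]) cube([15.2, 1.7, 2.1]) → bbox [-12.5,-11.1,-1.6] .. [2.7,-9.4,0.5]
B = cylinder(h=1.5, r=4.5) → bbox [-4.5,-4.5,0] .. [4.5,4.5,1.5]
lo = A.lo+B.lo = [-12.5-4.5, -11.1-4.5, -1.6+0] = [-17.000,-15.600,-1.600]
hi = A.hi+B.hi = [2.7+4.5, -9.4+4.5, 0.5+1.5] = [7.200,-4.900,2.000]
diag = √(24.2²+10.7²+3.6²) = √713.09 = 26.704

min=[-17.000,-15.600,-1.600] max=[7.200,-4.900,2.000] diag=26.704


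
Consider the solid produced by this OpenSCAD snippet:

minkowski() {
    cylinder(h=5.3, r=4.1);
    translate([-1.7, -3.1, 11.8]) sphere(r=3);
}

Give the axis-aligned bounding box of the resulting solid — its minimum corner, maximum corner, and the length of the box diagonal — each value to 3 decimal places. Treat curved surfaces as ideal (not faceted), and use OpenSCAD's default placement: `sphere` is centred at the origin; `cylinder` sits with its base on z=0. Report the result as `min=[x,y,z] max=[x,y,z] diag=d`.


A = translate([-1.7, -3.1, 11.8]) sphere(r=3) → bbox [-4.7,-6.1,8.8] .. [1.3,-0.1,14.8]
B = cylinder(h=5.3, r=4.1) → bbox [-4.1,-4.1,0] .. [4.1,4.1,5.3]
lo = A.lo+B.lo = [-4.7-4.1, -6.1-4.1, 8.8+0] = [-8.800,-10.200,8.800]
hi = A.hi+B.hi = [1.3+4.1, -0.1+4.1, 14.8+5.3] = [5.400,4.000,20.100]
diag = √(14.2²+14.2²+11.3²) = √530.97 = 23.043

min=[-8.800,-10.200,8.800] max=[5.400,4.000,20.100] diag=23.043


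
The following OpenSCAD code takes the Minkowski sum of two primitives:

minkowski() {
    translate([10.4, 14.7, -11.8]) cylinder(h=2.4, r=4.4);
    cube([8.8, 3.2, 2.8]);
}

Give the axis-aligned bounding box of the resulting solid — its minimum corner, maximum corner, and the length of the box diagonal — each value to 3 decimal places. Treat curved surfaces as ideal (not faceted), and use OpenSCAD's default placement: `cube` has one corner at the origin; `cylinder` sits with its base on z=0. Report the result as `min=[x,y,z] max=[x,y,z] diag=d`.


A = translate([10.4, 14.7, -11.8]) cylinder(h=2.4, r=4.4) → bbox [6,10.3,-11.8] .. [14.8,19.1,-9.4]
B = cube([8.8, 3.2, 2.8]) → bbox [0,0,0] .. [8.8,3.2,2.8]
lo = A.lo+B.lo = [6+0, 10.3+0, -11.8+0] = [6.000,10.300,-11.800]
hi = A.hi+B.hi = [14.8+8.8, 19.1+3.2, -9.4+2.8] = [23.600,22.300,-6.600]
diag = √(17.6²+12²+5.2²) = √480.8 = 21.927

min=[6.000,10.300,-11.800] max=[23.600,22.300,-6.600] diag=21.927


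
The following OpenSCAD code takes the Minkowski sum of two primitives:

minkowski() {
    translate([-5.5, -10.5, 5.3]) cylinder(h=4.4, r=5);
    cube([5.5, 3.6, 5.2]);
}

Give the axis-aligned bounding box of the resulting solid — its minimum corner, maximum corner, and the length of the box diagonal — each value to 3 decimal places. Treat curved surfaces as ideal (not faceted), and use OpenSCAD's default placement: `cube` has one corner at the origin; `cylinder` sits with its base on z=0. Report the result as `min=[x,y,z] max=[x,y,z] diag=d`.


A = translate([-5.5, -10.5, 5.3]) cylinder(h=4.4, r=5) → bbox [-10.5,-15.5,5.3] .. [-0.5,-5.5,9.7]
B = cube([5.5, 3.6, 5.2]) → bbox [0,0,0] .. [5.5,3.6,5.2]
lo = A.lo+B.lo = [-10.5+0, -15.5+0, 5.3+0] = [-10.500,-15.500,5.300]
hi = A.hi+B.hi = [-0.5+5.5, -5.5+3.6, 9.7+5.2] = [5.000,-1.900,14.900]
diag = √(15.5²+13.6²+9.6²) = √517.37 = 22.746

min=[-10.500,-15.500,5.300] max=[5.000,-1.900,14.900] diag=22.746


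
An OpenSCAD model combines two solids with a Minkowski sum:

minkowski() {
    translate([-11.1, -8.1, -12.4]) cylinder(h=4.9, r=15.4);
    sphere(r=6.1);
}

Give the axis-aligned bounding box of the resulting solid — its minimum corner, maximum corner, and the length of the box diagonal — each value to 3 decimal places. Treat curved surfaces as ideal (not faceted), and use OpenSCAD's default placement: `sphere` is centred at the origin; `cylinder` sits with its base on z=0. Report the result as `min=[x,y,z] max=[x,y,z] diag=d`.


min=[-32.600,-29.600,-18.500] max=[10.400,13.400,-1.400] diag=63.170

A = translate([-11.1, -8.1, -12.4]) cylinder(h=4.9, r=15.4) → bbox [-26.5,-23.5,-12.4] .. [4.3,7.3,-7.5]
B = sphere(r=6.1) → bbox [-6.1,-6.1,-6.1] .. [6.1,6.1,6.1]
lo = A.lo+B.lo = [-26.5-6.1, -23.5-6.1, -12.4-6.1] = [-32.600,-29.600,-18.500]
hi = A.hi+B.hi = [4.3+6.1, 7.3+6.1, -7.5+6.1] = [10.400,13.400,-1.400]
diag = √(43²+43²+17.1²) = √3990.41 = 63.170


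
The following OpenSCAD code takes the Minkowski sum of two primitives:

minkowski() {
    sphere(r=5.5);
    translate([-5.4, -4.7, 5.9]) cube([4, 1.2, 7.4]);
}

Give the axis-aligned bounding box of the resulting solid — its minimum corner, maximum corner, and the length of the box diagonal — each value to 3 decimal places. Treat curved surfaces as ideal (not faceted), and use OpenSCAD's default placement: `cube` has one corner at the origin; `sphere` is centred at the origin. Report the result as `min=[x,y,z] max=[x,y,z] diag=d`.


A = translate([-5.4, -4.7, 5.9]) cube([4, 1.2, 7.4]) → bbox [-5.4,-4.7,5.9] .. [-1.4,-3.5,13.3]
B = sphere(r=5.5) → bbox [-5.5,-5.5,-5.5] .. [5.5,5.5,5.5]
lo = A.lo+B.lo = [-5.4-5.5, -4.7-5.5, 5.9-5.5] = [-10.900,-10.200,0.400]
hi = A.hi+B.hi = [-1.4+5.5, -3.5+5.5, 13.3+5.5] = [4.100,2.000,18.800]
diag = √(15²+12.2²+18.4²) = √712.4 = 26.691

min=[-10.900,-10.200,0.400] max=[4.100,2.000,18.800] diag=26.691


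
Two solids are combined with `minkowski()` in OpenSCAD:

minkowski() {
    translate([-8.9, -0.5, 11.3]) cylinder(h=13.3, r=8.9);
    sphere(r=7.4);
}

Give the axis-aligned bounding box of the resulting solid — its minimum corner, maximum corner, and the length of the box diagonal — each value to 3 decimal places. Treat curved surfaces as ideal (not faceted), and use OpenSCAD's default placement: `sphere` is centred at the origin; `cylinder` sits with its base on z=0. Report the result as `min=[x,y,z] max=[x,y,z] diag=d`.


A = translate([-8.9, -0.5, 11.3]) cylinder(h=13.3, r=8.9) → bbox [-17.8,-9.4,11.3] .. [0,8.4,24.6]
B = sphere(r=7.4) → bbox [-7.4,-7.4,-7.4] .. [7.4,7.4,7.4]
lo = A.lo+B.lo = [-17.8-7.4, -9.4-7.4, 11.3-7.4] = [-25.200,-16.800,3.900]
hi = A.hi+B.hi = [0+7.4, 8.4+7.4, 24.6+7.4] = [7.400,15.800,32.000]
diag = √(32.6²+32.6²+28.1²) = √2915.13 = 53.992

min=[-25.200,-16.800,3.900] max=[7.400,15.800,32.000] diag=53.992


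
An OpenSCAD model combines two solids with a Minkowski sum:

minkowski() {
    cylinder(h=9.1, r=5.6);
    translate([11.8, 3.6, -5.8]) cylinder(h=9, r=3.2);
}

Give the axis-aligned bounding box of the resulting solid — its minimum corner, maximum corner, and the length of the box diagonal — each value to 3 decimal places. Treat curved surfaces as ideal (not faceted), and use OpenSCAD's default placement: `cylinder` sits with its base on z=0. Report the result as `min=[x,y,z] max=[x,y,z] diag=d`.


A = translate([11.8, 3.6, -5.8]) cylinder(h=9, r=3.2) → bbox [8.6,0.4,-5.8] .. [15,6.8,3.2]
B = cylinder(h=9.1, r=5.6) → bbox [-5.6,-5.6,0] .. [5.6,5.6,9.1]
lo = A.lo+B.lo = [8.6-5.6, 0.4-5.6, -5.8+0] = [3.000,-5.200,-5.800]
hi = A.hi+B.hi = [15+5.6, 6.8+5.6, 3.2+9.1] = [20.600,12.400,12.300]
diag = √(17.6²+17.6²+18.1²) = √947.13 = 30.775

min=[3.000,-5.200,-5.800] max=[20.600,12.400,12.300] diag=30.775


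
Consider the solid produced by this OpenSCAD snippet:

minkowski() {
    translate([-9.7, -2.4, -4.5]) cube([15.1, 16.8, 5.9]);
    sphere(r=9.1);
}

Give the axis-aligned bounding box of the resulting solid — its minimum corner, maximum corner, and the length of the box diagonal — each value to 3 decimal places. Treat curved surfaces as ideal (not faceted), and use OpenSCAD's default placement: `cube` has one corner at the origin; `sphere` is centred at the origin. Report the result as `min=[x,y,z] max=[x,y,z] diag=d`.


A = translate([-9.7, -2.4, -4.5]) cube([15.1, 16.8, 5.9]) → bbox [-9.7,-2.4,-4.5] .. [5.4,14.4,1.4]
B = sphere(r=9.1) → bbox [-9.1,-9.1,-9.1] .. [9.1,9.1,9.1]
lo = A.lo+B.lo = [-9.7-9.1, -2.4-9.1, -4.5-9.1] = [-18.800,-11.500,-13.600]
hi = A.hi+B.hi = [5.4+9.1, 14.4+9.1, 1.4+9.1] = [14.500,23.500,10.500]
diag = √(33.3²+35²+24.1²) = √2914.7 = 53.988

min=[-18.800,-11.500,-13.600] max=[14.500,23.500,10.500] diag=53.988


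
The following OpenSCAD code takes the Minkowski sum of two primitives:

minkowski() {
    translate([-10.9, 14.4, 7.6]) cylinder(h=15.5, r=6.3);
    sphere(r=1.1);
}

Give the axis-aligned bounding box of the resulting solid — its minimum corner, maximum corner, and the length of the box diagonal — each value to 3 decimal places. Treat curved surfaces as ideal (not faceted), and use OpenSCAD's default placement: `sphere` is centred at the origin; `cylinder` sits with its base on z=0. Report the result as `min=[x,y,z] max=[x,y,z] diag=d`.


A = translate([-10.9, 14.4, 7.6]) cylinder(h=15.5, r=6.3) → bbox [-17.2,8.1,7.6] .. [-4.6,20.7,23.1]
B = sphere(r=1.1) → bbox [-1.1,-1.1,-1.1] .. [1.1,1.1,1.1]
lo = A.lo+B.lo = [-17.2-1.1, 8.1-1.1, 7.6-1.1] = [-18.300,7.000,6.500]
hi = A.hi+B.hi = [-4.6+1.1, 20.7+1.1, 23.1+1.1] = [-3.500,21.800,24.200]
diag = √(14.8²+14.8²+17.7²) = √751.37 = 27.411

min=[-18.300,7.000,6.500] max=[-3.500,21.800,24.200] diag=27.411


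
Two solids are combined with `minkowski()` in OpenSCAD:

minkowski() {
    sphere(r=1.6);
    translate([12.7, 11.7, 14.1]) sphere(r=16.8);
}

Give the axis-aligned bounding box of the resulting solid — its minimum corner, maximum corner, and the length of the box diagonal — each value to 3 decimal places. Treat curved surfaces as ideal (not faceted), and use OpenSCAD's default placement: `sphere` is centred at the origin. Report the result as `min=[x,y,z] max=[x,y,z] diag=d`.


A = translate([12.7, 11.7, 14.1]) sphere(r=16.8) → bbox [-4.1,-5.1,-2.7] .. [29.5,28.5,30.9]
B = sphere(r=1.6) → bbox [-1.6,-1.6,-1.6] .. [1.6,1.6,1.6]
lo = A.lo+B.lo = [-4.1-1.6, -5.1-1.6, -2.7-1.6] = [-5.700,-6.700,-4.300]
hi = A.hi+B.hi = [29.5+1.6, 28.5+1.6, 30.9+1.6] = [31.100,30.100,32.500]
diag = √(36.8²+36.8²+36.8²) = √4062.72 = 63.739

min=[-5.700,-6.700,-4.300] max=[31.100,30.100,32.500] diag=63.739


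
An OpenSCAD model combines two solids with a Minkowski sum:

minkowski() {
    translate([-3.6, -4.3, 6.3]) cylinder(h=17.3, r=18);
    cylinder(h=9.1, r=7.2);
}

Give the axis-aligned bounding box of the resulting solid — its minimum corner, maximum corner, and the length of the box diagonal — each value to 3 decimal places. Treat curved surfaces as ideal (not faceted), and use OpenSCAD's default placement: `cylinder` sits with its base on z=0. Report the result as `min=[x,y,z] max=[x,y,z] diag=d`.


min=[-28.800,-29.500,6.300] max=[21.600,20.900,32.700] diag=76.008

A = translate([-3.6, -4.3, 6.3]) cylinder(h=17.3, r=18) → bbox [-21.6,-22.3,6.3] .. [14.4,13.7,23.6]
B = cylinder(h=9.1, r=7.2) → bbox [-7.2,-7.2,0] .. [7.2,7.2,9.1]
lo = A.lo+B.lo = [-21.6-7.2, -22.3-7.2, 6.3+0] = [-28.800,-29.500,6.300]
hi = A.hi+B.hi = [14.4+7.2, 13.7+7.2, 23.6+9.1] = [21.600,20.900,32.700]
diag = √(50.4²+50.4²+26.4²) = √5777.28 = 76.008


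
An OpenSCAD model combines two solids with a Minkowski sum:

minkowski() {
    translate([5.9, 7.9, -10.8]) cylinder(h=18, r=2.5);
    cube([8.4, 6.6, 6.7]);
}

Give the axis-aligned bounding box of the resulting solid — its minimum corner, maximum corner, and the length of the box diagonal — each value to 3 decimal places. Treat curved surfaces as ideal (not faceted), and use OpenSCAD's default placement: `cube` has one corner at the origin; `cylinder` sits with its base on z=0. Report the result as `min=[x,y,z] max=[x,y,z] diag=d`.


A = translate([5.9, 7.9, -10.8]) cylinder(h=18, r=2.5) → bbox [3.4,5.4,-10.8] .. [8.4,10.4,7.2]
B = cube([8.4, 6.6, 6.7]) → bbox [0,0,0] .. [8.4,6.6,6.7]
lo = A.lo+B.lo = [3.4+0, 5.4+0, -10.8+0] = [3.400,5.400,-10.800]
hi = A.hi+B.hi = [8.4+8.4, 10.4+6.6, 7.2+6.7] = [16.800,17.000,13.900]
diag = √(13.4²+11.6²+24.7²) = √924.21 = 30.401

min=[3.400,5.400,-10.800] max=[16.800,17.000,13.900] diag=30.401


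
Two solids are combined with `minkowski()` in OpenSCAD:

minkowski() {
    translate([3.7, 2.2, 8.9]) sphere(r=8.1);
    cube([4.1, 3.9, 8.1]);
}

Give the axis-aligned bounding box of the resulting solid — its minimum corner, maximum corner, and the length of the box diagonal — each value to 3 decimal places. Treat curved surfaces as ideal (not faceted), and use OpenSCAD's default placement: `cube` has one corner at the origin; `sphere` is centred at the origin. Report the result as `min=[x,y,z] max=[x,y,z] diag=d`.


min=[-4.400,-5.900,0.800] max=[15.900,14.200,25.100] diag=37.505

A = translate([3.7, 2.2, 8.9]) sphere(r=8.1) → bbox [-4.4,-5.9,0.8] .. [11.8,10.3,17]
B = cube([4.1, 3.9, 8.1]) → bbox [0,0,0] .. [4.1,3.9,8.1]
lo = A.lo+B.lo = [-4.4+0, -5.9+0, 0.8+0] = [-4.400,-5.900,0.800]
hi = A.hi+B.hi = [11.8+4.1, 10.3+3.9, 17+8.1] = [15.900,14.200,25.100]
diag = √(20.3²+20.1²+24.3²) = √1406.59 = 37.505


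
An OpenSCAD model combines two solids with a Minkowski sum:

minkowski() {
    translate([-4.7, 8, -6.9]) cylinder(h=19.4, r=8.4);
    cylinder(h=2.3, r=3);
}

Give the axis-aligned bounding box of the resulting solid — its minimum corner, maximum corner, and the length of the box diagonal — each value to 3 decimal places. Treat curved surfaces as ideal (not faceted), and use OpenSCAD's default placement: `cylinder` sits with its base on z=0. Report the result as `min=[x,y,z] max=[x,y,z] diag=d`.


A = translate([-4.7, 8, -6.9]) cylinder(h=19.4, r=8.4) → bbox [-13.1,-0.4,-6.9] .. [3.7,16.4,12.5]
B = cylinder(h=2.3, r=3) → bbox [-3,-3,0] .. [3,3,2.3]
lo = A.lo+B.lo = [-13.1-3, -0.4-3, -6.9+0] = [-16.100,-3.400,-6.900]
hi = A.hi+B.hi = [3.7+3, 16.4+3, 12.5+2.3] = [6.700,19.400,14.800]
diag = √(22.8²+22.8²+21.7²) = √1510.57 = 38.866

min=[-16.100,-3.400,-6.900] max=[6.700,19.400,14.800] diag=38.866


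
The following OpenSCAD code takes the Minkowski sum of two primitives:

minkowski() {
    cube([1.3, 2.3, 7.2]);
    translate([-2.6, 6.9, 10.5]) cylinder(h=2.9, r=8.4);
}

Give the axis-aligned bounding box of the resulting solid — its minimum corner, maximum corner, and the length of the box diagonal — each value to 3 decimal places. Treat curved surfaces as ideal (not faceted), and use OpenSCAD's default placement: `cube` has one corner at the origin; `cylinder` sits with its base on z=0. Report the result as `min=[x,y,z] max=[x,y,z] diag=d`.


min=[-11.000,-1.500,10.500] max=[7.100,17.600,20.600] diag=28.186

A = translate([-2.6, 6.9, 10.5]) cylinder(h=2.9, r=8.4) → bbox [-11,-1.5,10.5] .. [5.8,15.3,13.4]
B = cube([1.3, 2.3, 7.2]) → bbox [0,0,0] .. [1.3,2.3,7.2]
lo = A.lo+B.lo = [-11+0, -1.5+0, 10.5+0] = [-11.000,-1.500,10.500]
hi = A.hi+B.hi = [5.8+1.3, 15.3+2.3, 13.4+7.2] = [7.100,17.600,20.600]
diag = √(18.1²+19.1²+10.1²) = √794.43 = 28.186


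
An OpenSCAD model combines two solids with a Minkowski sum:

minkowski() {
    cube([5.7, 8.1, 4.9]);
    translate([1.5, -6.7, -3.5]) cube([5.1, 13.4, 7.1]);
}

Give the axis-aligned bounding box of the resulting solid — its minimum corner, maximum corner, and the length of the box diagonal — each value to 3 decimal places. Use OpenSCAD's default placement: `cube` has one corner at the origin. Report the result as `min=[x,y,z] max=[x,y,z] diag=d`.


A = translate([1.5, -6.7, -3.5]) cube([5.1, 13.4, 7.1]) → bbox [1.5,-6.7,-3.5] .. [6.6,6.7,3.6]
B = cube([5.7, 8.1, 4.9]) → bbox [0,0,0] .. [5.7,8.1,4.9]
lo = A.lo+B.lo = [1.5+0, -6.7+0, -3.5+0] = [1.500,-6.700,-3.500]
hi = A.hi+B.hi = [6.6+5.7, 6.7+8.1, 3.6+4.9] = [12.300,14.800,8.500]
diag = √(10.8²+21.5²+12²) = √722.89 = 26.887

min=[1.500,-6.700,-3.500] max=[12.300,14.800,8.500] diag=26.887


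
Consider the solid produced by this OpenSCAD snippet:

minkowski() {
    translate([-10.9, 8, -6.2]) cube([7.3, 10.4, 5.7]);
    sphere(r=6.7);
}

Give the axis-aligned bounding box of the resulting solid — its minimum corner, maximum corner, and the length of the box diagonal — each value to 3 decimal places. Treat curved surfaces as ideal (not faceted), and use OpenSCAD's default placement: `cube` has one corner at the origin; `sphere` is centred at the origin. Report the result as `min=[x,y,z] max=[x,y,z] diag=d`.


A = translate([-10.9, 8, -6.2]) cube([7.3, 10.4, 5.7]) → bbox [-10.9,8,-6.2] .. [-3.6,18.4,-0.5]
B = sphere(r=6.7) → bbox [-6.7,-6.7,-6.7] .. [6.7,6.7,6.7]
lo = A.lo+B.lo = [-10.9-6.7, 8-6.7, -6.2-6.7] = [-17.600,1.300,-12.900]
hi = A.hi+B.hi = [-3.6+6.7, 18.4+6.7, -0.5+6.7] = [3.100,25.100,6.200]
diag = √(20.7²+23.8²+19.1²) = √1359.74 = 36.875

min=[-17.600,1.300,-12.900] max=[3.100,25.100,6.200] diag=36.875


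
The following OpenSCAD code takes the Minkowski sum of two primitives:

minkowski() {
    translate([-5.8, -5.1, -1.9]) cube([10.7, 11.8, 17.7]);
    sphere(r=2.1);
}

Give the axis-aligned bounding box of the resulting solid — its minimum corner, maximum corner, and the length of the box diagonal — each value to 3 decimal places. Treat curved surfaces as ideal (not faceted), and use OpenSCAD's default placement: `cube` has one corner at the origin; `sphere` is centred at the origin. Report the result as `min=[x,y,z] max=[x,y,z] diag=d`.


min=[-7.900,-7.200,-4.000] max=[7.000,8.800,17.900] diag=30.945

A = translate([-5.8, -5.1, -1.9]) cube([10.7, 11.8, 17.7]) → bbox [-5.8,-5.1,-1.9] .. [4.9,6.7,15.8]
B = sphere(r=2.1) → bbox [-2.1,-2.1,-2.1] .. [2.1,2.1,2.1]
lo = A.lo+B.lo = [-5.8-2.1, -5.1-2.1, -1.9-2.1] = [-7.900,-7.200,-4.000]
hi = A.hi+B.hi = [4.9+2.1, 6.7+2.1, 15.8+2.1] = [7.000,8.800,17.900]
diag = √(14.9²+16²+21.9²) = √957.62 = 30.945


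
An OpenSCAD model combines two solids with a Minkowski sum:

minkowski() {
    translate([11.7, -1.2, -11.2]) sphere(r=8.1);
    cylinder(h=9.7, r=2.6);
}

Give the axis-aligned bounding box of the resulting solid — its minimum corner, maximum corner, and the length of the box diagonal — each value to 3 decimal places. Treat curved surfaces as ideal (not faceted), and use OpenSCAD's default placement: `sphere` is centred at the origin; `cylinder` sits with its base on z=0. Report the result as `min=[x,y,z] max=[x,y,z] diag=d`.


min=[1.000,-11.900,-19.300] max=[22.400,9.500,6.600] diag=39.834

A = translate([11.7, -1.2, -11.2]) sphere(r=8.1) → bbox [3.6,-9.3,-19.3] .. [19.8,6.9,-3.1]
B = cylinder(h=9.7, r=2.6) → bbox [-2.6,-2.6,0] .. [2.6,2.6,9.7]
lo = A.lo+B.lo = [3.6-2.6, -9.3-2.6, -19.3+0] = [1.000,-11.900,-19.300]
hi = A.hi+B.hi = [19.8+2.6, 6.9+2.6, -3.1+9.7] = [22.400,9.500,6.600]
diag = √(21.4²+21.4²+25.9²) = √1586.73 = 39.834
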